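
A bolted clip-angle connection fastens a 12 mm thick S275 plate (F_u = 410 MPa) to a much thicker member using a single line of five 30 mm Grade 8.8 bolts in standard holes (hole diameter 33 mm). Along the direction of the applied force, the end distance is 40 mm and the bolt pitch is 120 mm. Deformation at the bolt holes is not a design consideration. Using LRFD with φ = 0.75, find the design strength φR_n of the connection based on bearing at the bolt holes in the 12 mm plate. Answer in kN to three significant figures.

Per bolt r_n = 1.5 l_c t F_u ≤ 3.0 d t F_u; upper limit = 3.0 × 30 × 12 × 410 / 1000 = 442.8 kN.
Edge bolt: l_c = 40 − 33/2 = 23.5 mm → 1.5 × 23.5 × 12 × 410 / 1000 = 173.4 → r_n = 173.4 kN.
Interior bolts: l_c = 120 − 33 = 87 mm → 1.5 × 87 × 12 × 410 / 1000 = 642.1 → r_n = 442.8 kN.
R_n = 1 × 173.4 + 4 × 442.8 = 1945 kN.
Design strength φR_n = 0.75 × 1945 = 1460 kN.

1460 kN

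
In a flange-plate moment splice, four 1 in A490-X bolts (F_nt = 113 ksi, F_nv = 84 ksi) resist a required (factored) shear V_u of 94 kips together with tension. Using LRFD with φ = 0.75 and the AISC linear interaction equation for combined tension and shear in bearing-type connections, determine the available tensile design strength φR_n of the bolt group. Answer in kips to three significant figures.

220 kips

A_b = π·1²/4 = 0.7854 in²; f_rv = 94 / (4 × 0.7854) = 29.92 ksi.
F'_nt = 1.3 F_nt − (F_nt / φF_nv) f_rv = 1.3·113 − (113/(0.75·84))·29.92 = 93.23 ksi, capped at F_nt → F'_nt = 93.23 ksi.
R_n = F'_nt · A_b · n = 93.23 × 0.7854 × 4 = 292.9 kips.
Design strength φR_n = 0.75 × 292.9 = 220 kips.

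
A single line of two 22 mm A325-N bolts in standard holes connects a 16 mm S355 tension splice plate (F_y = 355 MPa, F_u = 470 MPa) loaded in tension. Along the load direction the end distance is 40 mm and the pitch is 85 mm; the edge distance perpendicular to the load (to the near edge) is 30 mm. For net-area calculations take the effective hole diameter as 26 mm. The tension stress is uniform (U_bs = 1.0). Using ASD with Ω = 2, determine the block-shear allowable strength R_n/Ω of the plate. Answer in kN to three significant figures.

Shear plane L_v = 40 + 1·85 = 125 mm; A_gv = 125 × 16 = 2000 mm².
A_nv = (125 − 1.5·26) × 16 = 1376 mm².
A_nt = (30 − 0.5·26) × 16 = 272 mm².
0.6 F_u A_nv = 388 kN; 0.6 F_y A_gv = 426 kN → shear rupture governs the shear term.
R_n = 388 + 1.0 × 470 × 272 / 1000 = 515.9 kN.
Allowable strength R_n/Ω = 515.9 / 2 = 258 kN.

258 kN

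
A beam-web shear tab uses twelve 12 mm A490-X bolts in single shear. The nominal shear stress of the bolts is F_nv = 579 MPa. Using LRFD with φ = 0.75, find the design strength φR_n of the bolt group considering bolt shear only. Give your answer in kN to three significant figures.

A_b = π × 12² / 4 = 113.1 mm².
R_n = F_nv · A_b · n · n_s = 579 × 113.1 × 12 × 1 / 1000 = 785.8 kN.
Design strength φR_n = 0.75 × 785.8 = 589 kN.

589 kN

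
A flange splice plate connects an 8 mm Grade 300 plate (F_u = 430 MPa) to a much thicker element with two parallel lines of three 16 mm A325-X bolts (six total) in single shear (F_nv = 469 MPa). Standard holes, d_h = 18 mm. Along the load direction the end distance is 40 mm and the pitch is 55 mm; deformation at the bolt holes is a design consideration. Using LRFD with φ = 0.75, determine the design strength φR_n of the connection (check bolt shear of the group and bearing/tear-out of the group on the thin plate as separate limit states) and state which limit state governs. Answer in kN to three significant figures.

Bolt shear: A_b = π·16²/4 = 201.1 mm²; R_n = 469 × 201.1 × 6 × 1 / 1000 = 565.8 kN → 0.75 × 565.8 = 424 kN.
Bearing (1.2 l_c t F_u ≤ 2.4 d t F_u): upper limit = 2.4·16·8·430 / 1000 = 132.1 kN.
  Edge l_c = 40 − 18/2 = 31 → r_n = 128 kN; interior l_c = 55 − 18 = 37 → r_n = 132.1 kN.
  R_n,bearing = 2·128 + 4·132.1 = 784.3 kN → 0.75 × 784.3 = 588 kN.
Bolt shear governs: 424 kN.

424 kN (bolt shear governs)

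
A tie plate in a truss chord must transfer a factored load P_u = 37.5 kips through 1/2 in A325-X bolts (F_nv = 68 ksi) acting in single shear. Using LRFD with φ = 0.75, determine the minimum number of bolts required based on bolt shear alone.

4 bolts

A_b = π·0.5²/4 = 0.1963 in².
Per-bolt design strength φR_n = 0.75 × 68 × 0.1963 × 1 = 10.01 kips.
n ≥ 37.5 / 10.01 = 3.745 → use 4 bolts.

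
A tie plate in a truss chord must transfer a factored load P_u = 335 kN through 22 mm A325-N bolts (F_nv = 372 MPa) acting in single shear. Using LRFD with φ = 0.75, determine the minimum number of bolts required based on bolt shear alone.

4 bolts

A_b = π·22²/4 = 380.1 mm².
Per-bolt design strength φR_n = 0.75 × 372 × 380.1 × 1 / 1000 = 106.1 kN.
n ≥ 335 / 106.1 = 3.159 → use 4 bolts.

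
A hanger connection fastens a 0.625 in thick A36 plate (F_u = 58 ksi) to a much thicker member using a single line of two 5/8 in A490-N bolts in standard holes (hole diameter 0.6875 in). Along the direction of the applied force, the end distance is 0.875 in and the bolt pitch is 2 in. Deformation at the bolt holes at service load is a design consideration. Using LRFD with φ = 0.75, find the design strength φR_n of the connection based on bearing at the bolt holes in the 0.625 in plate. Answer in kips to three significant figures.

Per bolt r_n = 1.2 l_c t F_u ≤ 2.4 d t F_u; upper limit = 2.4 × 0.625 × 0.625 × 58 = 54.38 kips.
Edge bolt: l_c = 0.875 − 0.6875/2 = 0.5312 in → 1.2 × 0.5312 × 0.625 × 58 = 23.11 → r_n = 23.11 kips.
Interior bolts: l_c = 2 − 0.6875 = 1.312 in → 1.2 × 1.312 × 0.625 × 58 = 57.09 → r_n = 54.38 kips.
R_n = 1 × 23.11 + 1 × 54.38 = 77.48 kips.
Design strength φR_n = 0.75 × 77.48 = 58.1 kips.

58.1 kips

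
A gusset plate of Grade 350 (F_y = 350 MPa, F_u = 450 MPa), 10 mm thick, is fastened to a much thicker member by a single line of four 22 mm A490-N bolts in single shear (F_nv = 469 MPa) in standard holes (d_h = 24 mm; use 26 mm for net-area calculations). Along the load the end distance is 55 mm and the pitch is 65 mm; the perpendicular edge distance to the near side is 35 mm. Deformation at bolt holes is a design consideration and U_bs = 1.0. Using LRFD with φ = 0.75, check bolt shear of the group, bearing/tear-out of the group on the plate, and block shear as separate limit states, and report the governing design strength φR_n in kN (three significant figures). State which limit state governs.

396 kN (block shear governs)

Bolt shear: A_b = π·22²/4 = 380.1 mm²; R_n = 469 × 380.1 × 4 × 1 / 1000 = 713.1 kN → 0.75 × 713.1 = 535 kN.
Bearing: edge l_c = 43, r_n = 232.2 kN; interior l_c = 41, r_n = 221.4 kN; R_n = 232.2 + 3·221.4 = 896.4 kN → 672 kN.
Block shear: A_gv = 2500, A_nv = 1590, A_nt = 220 mm²; R_n = min(0.6F_uA_nv, 0.6F_yA_gv) + U_bs·F_u·A_nt = 528.3 kN → 396 kN.
Block shear governs: 396 kN.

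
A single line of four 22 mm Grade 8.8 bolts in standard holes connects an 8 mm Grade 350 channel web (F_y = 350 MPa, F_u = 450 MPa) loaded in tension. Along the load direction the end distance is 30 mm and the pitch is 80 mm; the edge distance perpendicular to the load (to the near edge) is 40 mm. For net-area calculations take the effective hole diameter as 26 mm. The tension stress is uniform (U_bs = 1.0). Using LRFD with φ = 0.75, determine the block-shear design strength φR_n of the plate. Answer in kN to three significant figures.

363 kN

Shear plane L_v = 30 + 3·80 = 270 mm; A_gv = 270 × 8 = 2160 mm².
A_nv = (270 − 3.5·26) × 8 = 1432 mm².
A_nt = (40 − 0.5·26) × 8 = 216 mm².
0.6 F_u A_nv = 386.6 kN; 0.6 F_y A_gv = 453.6 kN → shear rupture governs the shear term.
R_n = 386.6 + 1.0 × 450 × 216 / 1000 = 483.8 kN.
Design strength φR_n = 0.75 × 483.8 = 363 kN.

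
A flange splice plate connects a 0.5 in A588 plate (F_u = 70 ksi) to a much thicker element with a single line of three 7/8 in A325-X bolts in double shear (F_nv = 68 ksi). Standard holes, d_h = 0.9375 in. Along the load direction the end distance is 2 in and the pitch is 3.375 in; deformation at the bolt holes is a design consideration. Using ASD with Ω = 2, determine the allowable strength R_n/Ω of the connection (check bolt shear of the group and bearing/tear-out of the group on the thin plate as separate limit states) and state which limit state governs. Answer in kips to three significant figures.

106 kips (bearing governs)

Bolt shear: A_b = π·0.875²/4 = 0.6013 in²; R_n = 68 × 0.6013 × 3 × 2 = 245.3 kips → 245.3 / 2 = 123 kips.
Bearing (1.2 l_c t F_u ≤ 2.4 d t F_u): upper limit = 2.4·0.875·0.5·70 = 73.5 kips.
  Edge l_c = 2 − 0.9375/2 = 1.531 → r_n = 64.31 kips; interior l_c = 3.375 − 0.9375 = 2.438 → r_n = 73.5 kips.
  R_n,bearing = 1·64.31 + 2·73.5 = 211.3 kips → 211.3 / 2 = 106 kips.
Bearing governs: 106 kips.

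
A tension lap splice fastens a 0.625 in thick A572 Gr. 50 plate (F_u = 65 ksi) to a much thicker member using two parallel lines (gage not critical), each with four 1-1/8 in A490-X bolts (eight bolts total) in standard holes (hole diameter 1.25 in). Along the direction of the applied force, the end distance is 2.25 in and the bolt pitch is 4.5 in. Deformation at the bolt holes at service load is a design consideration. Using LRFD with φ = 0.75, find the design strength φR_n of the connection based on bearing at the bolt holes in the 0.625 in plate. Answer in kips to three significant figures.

612 kips

Per bolt r_n = 1.2 l_c t F_u ≤ 2.4 d t F_u; upper limit = 2.4 × 1.125 × 0.625 × 65 = 109.7 kips.
Edge bolt: l_c = 2.25 − 1.25/2 = 1.625 in → 1.2 × 1.625 × 0.625 × 65 = 79.22 → r_n = 79.22 kips.
Interior bolts: l_c = 4.5 − 1.25 = 3.25 in → 1.2 × 3.25 × 0.625 × 65 = 158.4 → r_n = 109.7 kips.
R_n = 2 × 79.22 + 6 × 109.7 = 816.6 kips.
Design strength φR_n = 0.75 × 816.6 = 612 kips.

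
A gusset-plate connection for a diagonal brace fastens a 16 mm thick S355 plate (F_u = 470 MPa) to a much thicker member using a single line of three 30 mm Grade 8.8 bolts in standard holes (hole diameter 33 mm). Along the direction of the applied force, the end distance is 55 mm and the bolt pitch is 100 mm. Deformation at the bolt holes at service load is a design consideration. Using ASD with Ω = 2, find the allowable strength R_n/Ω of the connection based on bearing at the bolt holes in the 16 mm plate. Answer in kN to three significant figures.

715 kN

Per bolt r_n = 1.2 l_c t F_u ≤ 2.4 d t F_u; upper limit = 2.4 × 30 × 16 × 470 / 1000 = 541.4 kN.
Edge bolt: l_c = 55 − 33/2 = 38.5 mm → 1.2 × 38.5 × 16 × 470 / 1000 = 347.4 → r_n = 347.4 kN.
Interior bolts: l_c = 100 − 33 = 67 mm → 1.2 × 67 × 16 × 470 / 1000 = 604.6 → r_n = 541.4 kN.
R_n = 1 × 347.4 + 2 × 541.4 = 1430 kN.
Allowable strength R_n/Ω = 1430 / 2 = 715 kN.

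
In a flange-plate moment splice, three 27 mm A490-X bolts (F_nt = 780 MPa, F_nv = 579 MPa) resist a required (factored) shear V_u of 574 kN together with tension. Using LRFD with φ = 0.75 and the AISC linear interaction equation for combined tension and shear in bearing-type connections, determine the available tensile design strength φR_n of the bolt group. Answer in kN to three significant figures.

A_b = π·27²/4 = 572.6 mm²; f_rv = 574 × 1000 / (3 × 572.6) = 334.2 MPa.
F'_nt = 1.3 F_nt − (F_nt / φF_nv) f_rv = 1.3·780 − (780/(0.75·579))·334.2 = 413.8 MPa, capped at F_nt → F'_nt = 413.8 MPa.
R_n = F'_nt · A_b · n = 413.8 × 572.6 × 3 / 1000 = 710.7 kN.
Design strength φR_n = 0.75 × 710.7 = 533 kN.

533 kN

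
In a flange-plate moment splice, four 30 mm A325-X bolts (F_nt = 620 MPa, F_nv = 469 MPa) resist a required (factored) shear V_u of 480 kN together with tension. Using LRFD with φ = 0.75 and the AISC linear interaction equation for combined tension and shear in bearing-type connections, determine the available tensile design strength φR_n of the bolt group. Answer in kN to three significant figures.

A_b = π·30²/4 = 706.9 mm²; f_rv = 480 × 1000 / (4 × 706.9) = 169.8 MPa.
F'_nt = 1.3 F_nt − (F_nt / φF_nv) f_rv = 1.3·620 − (620/(0.75·469))·169.8 = 506.8 MPa, capped at F_nt → F'_nt = 506.8 MPa.
R_n = F'_nt · A_b · n = 506.8 × 706.9 × 4 / 1000 = 1433 kN.
Design strength φR_n = 0.75 × 1433 = 1070 kN.

1070 kN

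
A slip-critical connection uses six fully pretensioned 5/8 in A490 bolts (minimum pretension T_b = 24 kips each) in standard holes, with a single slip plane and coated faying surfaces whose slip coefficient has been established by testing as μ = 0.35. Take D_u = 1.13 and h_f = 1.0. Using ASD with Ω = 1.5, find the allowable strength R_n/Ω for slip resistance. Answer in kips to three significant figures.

38 kips

R_n = μ · D_u · h_f · T_b · n_s · n_b = 0.35 × 1.13 × 1.0 × 24 × 1 × 6 = 56.95 kips.
Allowable strength R_n/Ω = 56.95 / 1.5 = 38 kips.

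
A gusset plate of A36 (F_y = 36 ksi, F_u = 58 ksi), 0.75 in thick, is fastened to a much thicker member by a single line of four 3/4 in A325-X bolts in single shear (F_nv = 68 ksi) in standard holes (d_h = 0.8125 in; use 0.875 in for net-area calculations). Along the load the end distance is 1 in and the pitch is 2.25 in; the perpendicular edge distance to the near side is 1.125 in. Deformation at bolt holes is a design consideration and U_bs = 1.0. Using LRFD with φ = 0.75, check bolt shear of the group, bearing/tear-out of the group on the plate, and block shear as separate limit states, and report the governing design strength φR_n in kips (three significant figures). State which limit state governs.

Bolt shear: A_b = π·0.75²/4 = 0.4418 in²; R_n = 68 × 0.4418 × 4 × 1 = 120.2 kips → 0.75 × 120.2 = 90.1 kips.
Bearing: edge l_c = 0.5938, r_n = 30.99 kips; interior l_c = 1.438, r_n = 75.04 kips; R_n = 30.99 + 3·75.04 = 256.1 kips → 192 kips.
Block shear: A_gv = 5.812, A_nv = 3.516, A_nt = 0.5156 in²; R_n = min(0.6F_uA_nv, 0.6F_yA_gv) + U_bs·F_u·A_nt = 152.2 kips → 114 kips.
Bolt shear governs: 90.1 kips.

90.1 kips (bolt shear governs)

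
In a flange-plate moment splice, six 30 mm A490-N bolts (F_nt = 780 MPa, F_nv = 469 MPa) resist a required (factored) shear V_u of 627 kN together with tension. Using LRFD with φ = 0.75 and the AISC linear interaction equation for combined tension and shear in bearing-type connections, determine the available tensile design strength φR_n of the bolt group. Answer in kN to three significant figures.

2180 kN

A_b = π·30²/4 = 706.9 mm²; f_rv = 627 × 1000 / (6 × 706.9) = 147.8 MPa.
F'_nt = 1.3 F_nt − (F_nt / φF_nv) f_rv = 1.3·780 − (780/(0.75·469))·147.8 = 686.2 MPa, capped at F_nt → F'_nt = 686.2 MPa.
R_n = F'_nt · A_b · n = 686.2 × 706.9 × 6 / 1000 = 2910 kN.
Design strength φR_n = 0.75 × 2910 = 2180 kN.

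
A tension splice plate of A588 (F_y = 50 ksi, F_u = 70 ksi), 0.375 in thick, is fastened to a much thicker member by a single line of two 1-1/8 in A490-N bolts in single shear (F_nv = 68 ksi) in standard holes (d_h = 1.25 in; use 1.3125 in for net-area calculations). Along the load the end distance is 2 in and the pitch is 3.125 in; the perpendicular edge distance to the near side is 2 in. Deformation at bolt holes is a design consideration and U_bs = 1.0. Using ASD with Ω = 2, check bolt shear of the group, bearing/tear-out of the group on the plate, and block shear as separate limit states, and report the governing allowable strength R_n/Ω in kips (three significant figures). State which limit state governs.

42.5 kips (block shear governs)

Bolt shear: A_b = π·1.125²/4 = 0.994 in²; R_n = 68 × 0.994 × 2 × 1 = 135.2 kips → 135.2 / 2 = 67.6 kips.
Bearing: edge l_c = 1.375, r_n = 43.31 kips; interior l_c = 1.875, r_n = 59.06 kips; R_n = 43.31 + 1·59.06 = 102.4 kips → 51.2 kips.
Block shear: A_gv = 1.922, A_nv = 1.184, A_nt = 0.5039 in²; R_n = min(0.6F_uA_nv, 0.6F_yA_gv) + U_bs·F_u·A_nt = 84.98 kips → 42.5 kips.
Block shear governs: 42.5 kips.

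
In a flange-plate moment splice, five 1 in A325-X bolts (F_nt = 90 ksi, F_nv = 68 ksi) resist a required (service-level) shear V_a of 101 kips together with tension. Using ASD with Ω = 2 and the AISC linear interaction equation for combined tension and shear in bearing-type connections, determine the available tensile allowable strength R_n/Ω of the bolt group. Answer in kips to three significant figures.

A_b = π·1²/4 = 0.7854 in²; f_rv = 101 / (5 × 0.7854) = 25.72 ksi.
F'_nt = 1.3 F_nt − (Ω F_nt / F_nv) f_rv = 1.3·90 − (2·90/68)·25.72 = 48.92 ksi, capped at F_nt → F'_nt = 48.92 ksi.
R_n = F'_nt · A_b · n = 48.92 × 0.7854 × 5 = 192.1 kips.
Allowable strength R_n/Ω = 192.1 / 2 = 96.1 kips.

96.1 kips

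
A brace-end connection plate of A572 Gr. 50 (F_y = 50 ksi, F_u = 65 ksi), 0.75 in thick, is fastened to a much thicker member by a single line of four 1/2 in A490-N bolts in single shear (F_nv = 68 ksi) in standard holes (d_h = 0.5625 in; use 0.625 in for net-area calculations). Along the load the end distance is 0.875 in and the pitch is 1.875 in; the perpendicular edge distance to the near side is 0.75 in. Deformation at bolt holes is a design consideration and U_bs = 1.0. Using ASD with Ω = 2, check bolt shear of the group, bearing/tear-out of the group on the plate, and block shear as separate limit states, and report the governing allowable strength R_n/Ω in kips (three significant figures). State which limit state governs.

26.7 kips (bolt shear governs)

Bolt shear: A_b = π·0.5²/4 = 0.1963 in²; R_n = 68 × 0.1963 × 4 × 1 = 53.41 kips → 53.41 / 2 = 26.7 kips.
Bearing: edge l_c = 0.5938, r_n = 34.73 kips; interior l_c = 1.312, r_n = 58.5 kips; R_n = 34.73 + 3·58.5 = 210.2 kips → 105 kips.
Block shear: A_gv = 4.875, A_nv = 3.234, A_nt = 0.3281 in²; R_n = min(0.6F_uA_nv, 0.6F_yA_gv) + U_bs·F_u·A_nt = 147.5 kips → 73.7 kips.
Bolt shear governs: 26.7 kips.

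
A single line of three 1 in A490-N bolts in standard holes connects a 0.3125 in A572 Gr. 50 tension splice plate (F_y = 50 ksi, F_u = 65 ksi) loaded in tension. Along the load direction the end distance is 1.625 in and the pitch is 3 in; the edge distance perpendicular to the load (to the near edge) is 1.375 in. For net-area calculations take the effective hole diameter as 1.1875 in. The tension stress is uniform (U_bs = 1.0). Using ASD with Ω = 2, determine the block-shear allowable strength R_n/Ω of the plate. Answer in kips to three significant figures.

36.3 kips

Shear plane L_v = 1.625 + 2·3 = 7.625 in; A_gv = 7.625 × 0.3125 = 2.383 in².
A_nv = (7.625 − 2.5·1.1875) × 0.3125 = 1.455 in².
A_nt = (1.375 − 0.5·1.1875) × 0.3125 = 0.2441 in².
0.6 F_u A_nv = 56.75 kips; 0.6 F_y A_gv = 71.48 kips → shear rupture governs the shear term.
R_n = 56.75 + 1.0 × 65 × 0.2441 = 72.62 kips.
Allowable strength R_n/Ω = 72.62 / 2 = 36.3 kips.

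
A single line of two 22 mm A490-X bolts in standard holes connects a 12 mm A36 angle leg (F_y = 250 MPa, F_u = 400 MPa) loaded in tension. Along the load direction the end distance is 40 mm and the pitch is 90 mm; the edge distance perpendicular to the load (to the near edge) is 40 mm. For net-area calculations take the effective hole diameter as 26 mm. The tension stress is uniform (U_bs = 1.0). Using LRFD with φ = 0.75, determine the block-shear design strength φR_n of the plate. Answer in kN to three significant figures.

Shear plane L_v = 40 + 1·90 = 130 mm; A_gv = 130 × 12 = 1560 mm².
A_nv = (130 − 1.5·26) × 12 = 1092 mm².
A_nt = (40 − 0.5·26) × 12 = 324 mm².
0.6 F_u A_nv = 262.1 kN; 0.6 F_y A_gv = 234 kN → shear yielding governs the shear term.
R_n = 234 + 1.0 × 400 × 324 / 1000 = 363.6 kN.
Design strength φR_n = 0.75 × 363.6 = 273 kN.

273 kN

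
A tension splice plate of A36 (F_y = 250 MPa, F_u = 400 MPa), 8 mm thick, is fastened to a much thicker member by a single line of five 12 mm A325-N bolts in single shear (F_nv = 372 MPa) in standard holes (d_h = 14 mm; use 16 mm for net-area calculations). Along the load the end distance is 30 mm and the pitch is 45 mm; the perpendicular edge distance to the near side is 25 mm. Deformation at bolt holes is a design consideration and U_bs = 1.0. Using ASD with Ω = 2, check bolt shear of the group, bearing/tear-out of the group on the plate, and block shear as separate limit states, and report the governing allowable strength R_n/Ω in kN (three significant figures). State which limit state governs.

105 kN (bolt shear governs)

Bolt shear: A_b = π·12²/4 = 113.1 mm²; R_n = 372 × 113.1 × 5 × 1 / 1000 = 210.4 kN → 210.4 / 2 = 105 kN.
Bearing: edge l_c = 23, r_n = 88.32 kN; interior l_c = 31, r_n = 92.16 kN; R_n = 88.32 + 4·92.16 = 457 kN → 228 kN.
Block shear: A_gv = 1680, A_nv = 1104, A_nt = 136 mm²; R_n = min(0.6F_uA_nv, 0.6F_yA_gv) + U_bs·F_u·A_nt = 306.4 kN → 153 kN.
Bolt shear governs: 105 kN.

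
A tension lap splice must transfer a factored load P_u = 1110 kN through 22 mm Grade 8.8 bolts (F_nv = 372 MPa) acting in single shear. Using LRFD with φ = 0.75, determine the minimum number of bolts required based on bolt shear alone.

A_b = π·22²/4 = 380.1 mm².
Per-bolt design strength φR_n = 0.75 × 372 × 380.1 × 1 / 1000 = 106.1 kN.
n ≥ 1110 / 106.1 = 10.47 → use 11 bolts.

11 bolts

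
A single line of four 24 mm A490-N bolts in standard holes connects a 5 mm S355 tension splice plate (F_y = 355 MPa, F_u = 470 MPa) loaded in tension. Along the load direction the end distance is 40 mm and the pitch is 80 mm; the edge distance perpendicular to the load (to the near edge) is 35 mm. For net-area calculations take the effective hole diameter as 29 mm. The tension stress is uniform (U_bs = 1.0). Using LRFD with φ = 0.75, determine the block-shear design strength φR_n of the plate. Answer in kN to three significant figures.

225 kN

Shear plane L_v = 40 + 3·80 = 280 mm; A_gv = 280 × 5 = 1400 mm².
A_nv = (280 − 3.5·29) × 5 = 892.5 mm².
A_nt = (35 − 0.5·29) × 5 = 102.5 mm².
0.6 F_u A_nv = 251.7 kN; 0.6 F_y A_gv = 298.2 kN → shear rupture governs the shear term.
R_n = 251.7 + 1.0 × 470 × 102.5 / 1000 = 299.9 kN.
Design strength φR_n = 0.75 × 299.9 = 225 kN.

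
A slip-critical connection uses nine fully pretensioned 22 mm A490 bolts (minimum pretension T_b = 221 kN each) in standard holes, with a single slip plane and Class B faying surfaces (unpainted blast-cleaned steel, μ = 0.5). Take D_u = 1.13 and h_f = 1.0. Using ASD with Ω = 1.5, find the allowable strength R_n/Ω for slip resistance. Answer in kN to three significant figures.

R_n = μ · D_u · h_f · T_b · n_s · n_b = 0.5 × 1.13 × 1.0 × 221 × 1 × 9 = 1124 kN.
Allowable strength R_n/Ω = 1124 / 1.5 = 749 kN.

749 kN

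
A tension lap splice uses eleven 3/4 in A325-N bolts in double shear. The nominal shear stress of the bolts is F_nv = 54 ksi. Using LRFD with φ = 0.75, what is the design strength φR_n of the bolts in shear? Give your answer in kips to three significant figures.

A_b = π × 0.75² / 4 = 0.4418 in².
R_n = F_nv · A_b · n · n_s = 54 × 0.4418 × 11 × 2 = 524.8 kips.
Design strength φR_n = 0.75 × 524.8 = 394 kips.

394 kips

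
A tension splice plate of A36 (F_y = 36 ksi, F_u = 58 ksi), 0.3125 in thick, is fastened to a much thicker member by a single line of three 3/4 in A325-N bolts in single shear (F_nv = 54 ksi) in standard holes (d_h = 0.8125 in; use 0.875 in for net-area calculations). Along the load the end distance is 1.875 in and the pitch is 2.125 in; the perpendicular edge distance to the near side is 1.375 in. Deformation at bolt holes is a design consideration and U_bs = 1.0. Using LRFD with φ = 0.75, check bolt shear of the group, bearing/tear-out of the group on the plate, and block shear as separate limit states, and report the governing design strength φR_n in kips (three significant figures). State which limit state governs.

Bolt shear: A_b = π·0.75²/4 = 0.4418 in²; R_n = 54 × 0.4418 × 3 × 1 = 71.57 kips → 0.75 × 71.57 = 53.7 kips.
Bearing: edge l_c = 1.469, r_n = 31.95 kips; interior l_c = 1.312, r_n = 28.55 kips; R_n = 31.95 + 2·28.55 = 89.04 kips → 66.8 kips.
Block shear: A_gv = 1.914, A_nv = 1.23, A_nt = 0.293 in²; R_n = min(0.6F_uA_nv, 0.6F_yA_gv) + U_bs·F_u·A_nt = 58.34 kips → 43.8 kips.
Block shear governs: 43.8 kips.

43.8 kips (block shear governs)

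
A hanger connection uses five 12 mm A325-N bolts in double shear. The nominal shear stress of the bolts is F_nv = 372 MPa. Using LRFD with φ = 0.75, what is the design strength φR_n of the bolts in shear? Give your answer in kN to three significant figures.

316 kN

A_b = π × 12² / 4 = 113.1 mm².
R_n = F_nv · A_b · n · n_s = 372 × 113.1 × 5 × 2 / 1000 = 420.7 kN.
Design strength φR_n = 0.75 × 420.7 = 316 kN.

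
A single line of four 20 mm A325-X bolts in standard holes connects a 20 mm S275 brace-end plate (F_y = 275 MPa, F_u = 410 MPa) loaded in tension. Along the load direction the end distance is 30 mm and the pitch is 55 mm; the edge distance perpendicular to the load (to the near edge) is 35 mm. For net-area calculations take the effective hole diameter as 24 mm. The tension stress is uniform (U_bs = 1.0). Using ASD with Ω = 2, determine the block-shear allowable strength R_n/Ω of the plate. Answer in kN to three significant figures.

Shear plane L_v = 30 + 3·55 = 195 mm; A_gv = 195 × 20 = 3900 mm².
A_nv = (195 − 3.5·24) × 20 = 2220 mm².
A_nt = (35 − 0.5·24) × 20 = 460 mm².
0.6 F_u A_nv = 546.1 kN; 0.6 F_y A_gv = 643.5 kN → shear rupture governs the shear term.
R_n = 546.1 + 1.0 × 410 × 460 / 1000 = 734.7 kN.
Allowable strength R_n/Ω = 734.7 / 2 = 367 kN.

367 kN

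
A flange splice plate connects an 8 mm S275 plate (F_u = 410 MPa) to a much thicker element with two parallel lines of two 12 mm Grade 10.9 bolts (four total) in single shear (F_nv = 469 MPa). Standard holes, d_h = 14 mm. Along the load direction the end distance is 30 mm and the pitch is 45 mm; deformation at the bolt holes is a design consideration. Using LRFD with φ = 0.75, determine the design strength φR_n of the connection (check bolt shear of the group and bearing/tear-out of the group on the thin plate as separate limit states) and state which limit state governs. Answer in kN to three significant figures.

Bolt shear: A_b = π·12²/4 = 113.1 mm²; R_n = 469 × 113.1 × 4 × 1 / 1000 = 212.2 kN → 0.75 × 212.2 = 159 kN.
Bearing (1.2 l_c t F_u ≤ 2.4 d t F_u): upper limit = 2.4·12·8·410 / 1000 = 94.46 kN.
  Edge l_c = 30 − 14/2 = 23 → r_n = 90.53 kN; interior l_c = 45 − 14 = 31 → r_n = 94.46 kN.
  R_n,bearing = 2·90.53 + 2·94.46 = 370 kN → 0.75 × 370 = 277 kN.
Bolt shear governs: 159 kN.

159 kN (bolt shear governs)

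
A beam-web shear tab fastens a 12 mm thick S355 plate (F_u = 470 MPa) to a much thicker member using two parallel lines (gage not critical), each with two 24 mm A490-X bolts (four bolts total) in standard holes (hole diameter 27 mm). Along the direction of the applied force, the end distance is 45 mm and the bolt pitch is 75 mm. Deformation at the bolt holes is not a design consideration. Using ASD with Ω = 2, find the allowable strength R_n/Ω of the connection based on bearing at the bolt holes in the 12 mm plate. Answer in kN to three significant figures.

Per bolt r_n = 1.5 l_c t F_u ≤ 3.0 d t F_u; upper limit = 3.0 × 24 × 12 × 470 / 1000 = 406.1 kN.
Edge bolt: l_c = 45 − 27/2 = 31.5 mm → 1.5 × 31.5 × 12 × 470 / 1000 = 266.5 → r_n = 266.5 kN.
Interior bolts: l_c = 75 − 27 = 48 mm → 1.5 × 48 × 12 × 470 / 1000 = 406.1 → r_n = 406.1 kN.
R_n = 2 × 266.5 + 2 × 406.1 = 1345 kN.
Allowable strength R_n/Ω = 1345 / 2 = 673 kN.

673 kN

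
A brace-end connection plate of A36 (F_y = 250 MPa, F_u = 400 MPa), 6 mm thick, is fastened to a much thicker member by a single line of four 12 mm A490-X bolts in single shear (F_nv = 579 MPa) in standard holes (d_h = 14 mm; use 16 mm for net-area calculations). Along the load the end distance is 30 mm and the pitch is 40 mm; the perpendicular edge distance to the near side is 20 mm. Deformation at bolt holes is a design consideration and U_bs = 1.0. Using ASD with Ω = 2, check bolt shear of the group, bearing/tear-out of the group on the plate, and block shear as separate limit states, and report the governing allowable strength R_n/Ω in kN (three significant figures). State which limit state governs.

81.9 kN (block shear governs)

Bolt shear: A_b = π·12²/4 = 113.1 mm²; R_n = 579 × 113.1 × 4 × 1 / 1000 = 261.9 kN → 261.9 / 2 = 131 kN.
Bearing: edge l_c = 23, r_n = 66.24 kN; interior l_c = 26, r_n = 69.12 kN; R_n = 66.24 + 3·69.12 = 273.6 kN → 137 kN.
Block shear: A_gv = 900, A_nv = 564, A_nt = 72 mm²; R_n = min(0.6F_uA_nv, 0.6F_yA_gv) + U_bs·F_u·A_nt = 163.8 kN → 81.9 kN.
Block shear governs: 81.9 kN.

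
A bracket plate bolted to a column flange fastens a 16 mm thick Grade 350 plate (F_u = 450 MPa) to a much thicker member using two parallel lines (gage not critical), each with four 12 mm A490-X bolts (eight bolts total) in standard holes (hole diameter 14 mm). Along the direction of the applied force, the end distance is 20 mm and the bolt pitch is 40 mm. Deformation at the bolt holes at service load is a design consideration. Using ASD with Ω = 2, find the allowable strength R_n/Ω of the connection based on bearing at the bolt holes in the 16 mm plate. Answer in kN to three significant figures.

Per bolt r_n = 1.2 l_c t F_u ≤ 2.4 d t F_u; upper limit = 2.4 × 12 × 16 × 450 / 1000 = 207.4 kN.
Edge bolt: l_c = 20 − 14/2 = 13 mm → 1.2 × 13 × 16 × 450 / 1000 = 112.3 → r_n = 112.3 kN.
Interior bolts: l_c = 40 − 14 = 26 mm → 1.2 × 26 × 16 × 450 / 1000 = 224.6 → r_n = 207.4 kN.
R_n = 2 × 112.3 + 6 × 207.4 = 1469 kN.
Allowable strength R_n/Ω = 1469 / 2 = 734 kN.

734 kN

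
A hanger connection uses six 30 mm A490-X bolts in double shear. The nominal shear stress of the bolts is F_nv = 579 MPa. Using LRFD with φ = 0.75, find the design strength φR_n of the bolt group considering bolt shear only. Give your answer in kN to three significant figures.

3680 kN

A_b = π × 30² / 4 = 706.9 mm².
R_n = F_nv · A_b · n · n_s = 579 × 706.9 × 6 × 2 / 1000 = 4911 kN.
Design strength φR_n = 0.75 × 4911 = 3680 kN.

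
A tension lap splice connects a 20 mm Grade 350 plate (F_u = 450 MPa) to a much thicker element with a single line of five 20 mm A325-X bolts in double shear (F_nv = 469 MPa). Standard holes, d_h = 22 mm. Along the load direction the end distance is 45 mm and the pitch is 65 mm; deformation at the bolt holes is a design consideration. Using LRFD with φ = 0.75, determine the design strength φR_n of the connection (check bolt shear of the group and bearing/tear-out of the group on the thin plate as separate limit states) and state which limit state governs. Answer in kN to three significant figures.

1110 kN (bolt shear governs)

Bolt shear: A_b = π·20²/4 = 314.2 mm²; R_n = 469 × 314.2 × 5 × 2 / 1000 = 1473 kN → 0.75 × 1473 = 1110 kN.
Bearing (1.2 l_c t F_u ≤ 2.4 d t F_u): upper limit = 2.4·20·20·450 / 1000 = 432 kN.
  Edge l_c = 45 − 22/2 = 34 → r_n = 367.2 kN; interior l_c = 65 − 22 = 43 → r_n = 432 kN.
  R_n,bearing = 1·367.2 + 4·432 = 2095 kN → 0.75 × 2095 = 1570 kN.
Bolt shear governs: 1110 kN.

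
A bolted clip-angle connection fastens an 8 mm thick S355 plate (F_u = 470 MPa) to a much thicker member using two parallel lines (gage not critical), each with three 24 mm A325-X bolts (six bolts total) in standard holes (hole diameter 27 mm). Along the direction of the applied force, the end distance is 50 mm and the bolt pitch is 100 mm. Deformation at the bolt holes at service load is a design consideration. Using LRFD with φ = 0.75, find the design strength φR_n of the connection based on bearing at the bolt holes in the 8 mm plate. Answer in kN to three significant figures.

Per bolt r_n = 1.2 l_c t F_u ≤ 2.4 d t F_u; upper limit = 2.4 × 24 × 8 × 470 / 1000 = 216.6 kN.
Edge bolt: l_c = 50 − 27/2 = 36.5 mm → 1.2 × 36.5 × 8 × 470 / 1000 = 164.7 → r_n = 164.7 kN.
Interior bolts: l_c = 100 − 27 = 73 mm → 1.2 × 73 × 8 × 470 / 1000 = 329.4 → r_n = 216.6 kN.
R_n = 2 × 164.7 + 4 × 216.6 = 1196 kN.
Design strength φR_n = 0.75 × 1196 = 897 kN.

897 kN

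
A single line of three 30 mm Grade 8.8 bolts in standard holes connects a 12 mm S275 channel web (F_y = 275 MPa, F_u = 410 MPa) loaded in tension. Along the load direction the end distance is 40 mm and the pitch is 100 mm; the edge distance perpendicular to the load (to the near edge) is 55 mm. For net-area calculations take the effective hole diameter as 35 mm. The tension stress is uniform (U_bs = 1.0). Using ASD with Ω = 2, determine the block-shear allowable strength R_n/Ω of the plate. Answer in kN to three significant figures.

317 kN

Shear plane L_v = 40 + 2·100 = 240 mm; A_gv = 240 × 12 = 2880 mm².
A_nv = (240 − 2.5·35) × 12 = 1830 mm².
A_nt = (55 − 0.5·35) × 12 = 450 mm².
0.6 F_u A_nv = 450.2 kN; 0.6 F_y A_gv = 475.2 kN → shear rupture governs the shear term.
R_n = 450.2 + 1.0 × 410 × 450 / 1000 = 634.7 kN.
Allowable strength R_n/Ω = 634.7 / 2 = 317 kN.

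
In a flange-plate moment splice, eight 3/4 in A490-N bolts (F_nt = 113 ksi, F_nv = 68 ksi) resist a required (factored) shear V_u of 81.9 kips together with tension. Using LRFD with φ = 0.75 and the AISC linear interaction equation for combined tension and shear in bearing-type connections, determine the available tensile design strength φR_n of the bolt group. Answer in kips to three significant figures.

253 kips

A_b = π·0.75²/4 = 0.4418 in²; f_rv = 81.9 / (8 × 0.4418) = 23.17 ksi.
F'_nt = 1.3 F_nt − (F_nt / φF_nv) f_rv = 1.3·113 − (113/(0.75·68))·23.17 = 95.56 ksi, capped at F_nt → F'_nt = 95.56 ksi.
R_n = F'_nt · A_b · n = 95.56 × 0.4418 × 8 = 337.7 kips.
Design strength φR_n = 0.75 × 337.7 = 253 kips.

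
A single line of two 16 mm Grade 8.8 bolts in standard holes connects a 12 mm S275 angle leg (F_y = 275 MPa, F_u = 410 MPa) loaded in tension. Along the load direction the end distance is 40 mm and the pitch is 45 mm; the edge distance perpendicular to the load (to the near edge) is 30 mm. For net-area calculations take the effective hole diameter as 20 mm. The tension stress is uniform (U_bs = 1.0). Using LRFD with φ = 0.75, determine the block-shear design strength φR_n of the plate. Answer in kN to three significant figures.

196 kN

Shear plane L_v = 40 + 1·45 = 85 mm; A_gv = 85 × 12 = 1020 mm².
A_nv = (85 − 1.5·20) × 12 = 660 mm².
A_nt = (30 − 0.5·20) × 12 = 240 mm².
0.6 F_u A_nv = 162.4 kN; 0.6 F_y A_gv = 168.3 kN → shear rupture governs the shear term.
R_n = 162.4 + 1.0 × 410 × 240 / 1000 = 260.8 kN.
Design strength φR_n = 0.75 × 260.8 = 196 kN.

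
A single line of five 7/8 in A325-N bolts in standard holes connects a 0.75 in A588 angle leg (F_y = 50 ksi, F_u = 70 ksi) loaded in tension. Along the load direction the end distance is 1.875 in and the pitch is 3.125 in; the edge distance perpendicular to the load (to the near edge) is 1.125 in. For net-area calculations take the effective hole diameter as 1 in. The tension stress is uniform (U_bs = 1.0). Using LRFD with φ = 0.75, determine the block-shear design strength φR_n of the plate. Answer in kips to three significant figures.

258 kips

Shear plane L_v = 1.875 + 4·3.125 = 14.38 in; A_gv = 14.38 × 0.75 = 10.78 in².
A_nv = (14.38 − 4.5·1) × 0.75 = 7.406 in².
A_nt = (1.125 − 0.5·1) × 0.75 = 0.4688 in².
0.6 F_u A_nv = 311.1 kips; 0.6 F_y A_gv = 323.4 kips → shear rupture governs the shear term.
R_n = 311.1 + 1.0 × 70 × 0.4688 = 343.9 kips.
Design strength φR_n = 0.75 × 343.9 = 258 kips.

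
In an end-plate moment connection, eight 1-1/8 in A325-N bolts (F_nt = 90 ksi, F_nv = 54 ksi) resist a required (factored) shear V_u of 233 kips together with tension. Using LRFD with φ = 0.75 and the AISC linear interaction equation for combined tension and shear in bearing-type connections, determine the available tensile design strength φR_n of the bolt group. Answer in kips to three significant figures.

A_b = π·1.125²/4 = 0.994 in²; f_rv = 233 / (8 × 0.994) = 29.3 ksi.
F'_nt = 1.3 F_nt − (F_nt / φF_nv) f_rv = 1.3·90 − (90/(0.75·54))·29.3 = 51.89 ksi, capped at F_nt → F'_nt = 51.89 ksi.
R_n = F'_nt · A_b · n = 51.89 × 0.994 × 8 = 412.6 kips.
Design strength φR_n = 0.75 × 412.6 = 309 kips.

309 kips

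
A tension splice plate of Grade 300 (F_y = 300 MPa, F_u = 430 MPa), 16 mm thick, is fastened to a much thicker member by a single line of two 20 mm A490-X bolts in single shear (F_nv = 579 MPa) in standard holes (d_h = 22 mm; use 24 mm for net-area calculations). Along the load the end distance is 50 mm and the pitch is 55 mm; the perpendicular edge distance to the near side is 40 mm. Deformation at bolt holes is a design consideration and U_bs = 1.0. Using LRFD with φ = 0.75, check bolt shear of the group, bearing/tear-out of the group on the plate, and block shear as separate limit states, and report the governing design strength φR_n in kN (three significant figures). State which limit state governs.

Bolt shear: A_b = π·20²/4 = 314.2 mm²; R_n = 579 × 314.2 × 2 × 1 / 1000 = 363.8 kN → 0.75 × 363.8 = 273 kN.
Bearing: edge l_c = 39, r_n = 322 kN; interior l_c = 33, r_n = 272.4 kN; R_n = 322 + 1·272.4 = 594.4 kN → 446 kN.
Block shear: A_gv = 1680, A_nv = 1104, A_nt = 448 mm²; R_n = min(0.6F_uA_nv, 0.6F_yA_gv) + U_bs·F_u·A_nt = 477.5 kN → 358 kN.
Bolt shear governs: 273 kN.

273 kN (bolt shear governs)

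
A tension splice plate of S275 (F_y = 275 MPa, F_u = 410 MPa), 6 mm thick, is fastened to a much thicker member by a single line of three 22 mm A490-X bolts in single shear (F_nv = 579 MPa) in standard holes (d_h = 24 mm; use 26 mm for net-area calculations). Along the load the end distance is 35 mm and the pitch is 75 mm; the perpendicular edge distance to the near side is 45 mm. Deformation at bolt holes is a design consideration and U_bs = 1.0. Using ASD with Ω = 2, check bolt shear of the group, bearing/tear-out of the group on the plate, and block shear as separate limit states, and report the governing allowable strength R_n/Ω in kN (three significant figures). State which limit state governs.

Bolt shear: A_b = π·22²/4 = 380.1 mm²; R_n = 579 × 380.1 × 3 × 1 / 1000 = 660.3 kN → 660.3 / 2 = 330 kN.
Bearing: edge l_c = 23, r_n = 67.9 kN; interior l_c = 51, r_n = 129.9 kN; R_n = 67.9 + 2·129.9 = 327.7 kN → 164 kN.
Block shear: A_gv = 1110, A_nv = 720, A_nt = 192 mm²; R_n = min(0.6F_uA_nv, 0.6F_yA_gv) + U_bs·F_u·A_nt = 255.8 kN → 128 kN.
Block shear governs: 128 kN.

128 kN (block shear governs)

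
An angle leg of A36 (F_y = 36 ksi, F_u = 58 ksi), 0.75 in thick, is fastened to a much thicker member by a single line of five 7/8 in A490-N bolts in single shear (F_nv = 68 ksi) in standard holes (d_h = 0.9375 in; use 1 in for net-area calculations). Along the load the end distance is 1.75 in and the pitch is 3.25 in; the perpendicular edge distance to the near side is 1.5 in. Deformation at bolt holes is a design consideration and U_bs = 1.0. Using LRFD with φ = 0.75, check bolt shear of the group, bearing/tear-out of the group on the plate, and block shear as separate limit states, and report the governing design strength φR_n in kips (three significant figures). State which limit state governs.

Bolt shear: A_b = π·0.875²/4 = 0.6013 in²; R_n = 68 × 0.6013 × 5 × 1 = 204.4 kips → 0.75 × 204.4 = 153 kips.
Bearing: edge l_c = 1.281, r_n = 66.88 kips; interior l_c = 2.312, r_n = 91.35 kips; R_n = 66.88 + 4·91.35 = 432.3 kips → 324 kips.
Block shear: A_gv = 11.06, A_nv = 7.688, A_nt = 0.75 in²; R_n = min(0.6F_uA_nv, 0.6F_yA_gv) + U_bs·F_u·A_nt = 282.4 kips → 212 kips.
Bolt shear governs: 153 kips.

153 kips (bolt shear governs)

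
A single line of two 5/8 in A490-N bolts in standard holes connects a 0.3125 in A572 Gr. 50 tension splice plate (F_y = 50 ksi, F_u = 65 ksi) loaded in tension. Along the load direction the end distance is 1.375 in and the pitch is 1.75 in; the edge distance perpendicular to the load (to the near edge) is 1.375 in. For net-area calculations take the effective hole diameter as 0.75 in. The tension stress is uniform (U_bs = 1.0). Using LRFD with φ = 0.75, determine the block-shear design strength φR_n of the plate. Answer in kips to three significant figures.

Shear plane L_v = 1.375 + 1·1.75 = 3.125 in; A_gv = 3.125 × 0.3125 = 0.9766 in².
A_nv = (3.125 − 1.5·0.75) × 0.3125 = 0.625 in².
A_nt = (1.375 − 0.5·0.75) × 0.3125 = 0.3125 in².
0.6 F_u A_nv = 24.38 kips; 0.6 F_y A_gv = 29.3 kips → shear rupture governs the shear term.
R_n = 24.38 + 1.0 × 65 × 0.3125 = 44.69 kips.
Design strength φR_n = 0.75 × 44.69 = 33.5 kips.

33.5 kips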